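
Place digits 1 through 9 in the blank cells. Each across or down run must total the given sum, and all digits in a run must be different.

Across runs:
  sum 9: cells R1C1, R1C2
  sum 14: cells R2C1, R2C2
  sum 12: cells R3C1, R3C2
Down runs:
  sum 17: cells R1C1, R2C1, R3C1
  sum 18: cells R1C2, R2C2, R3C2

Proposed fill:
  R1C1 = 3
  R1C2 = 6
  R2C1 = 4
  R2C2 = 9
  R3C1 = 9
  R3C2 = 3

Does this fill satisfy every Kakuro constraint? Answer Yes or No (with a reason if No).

No — the down run R1C1–R3C1 sums to 16, not 17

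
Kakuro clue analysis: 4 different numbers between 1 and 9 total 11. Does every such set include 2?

Yes

The only way to make 11 from 4 distinct digits is {1,2,3,5}, which contains 2.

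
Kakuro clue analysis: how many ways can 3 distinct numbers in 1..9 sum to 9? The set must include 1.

3 distinct digits from 1–9 sum between 6 and 24.
Keeping only sets containing 1.
Enumerating: {1,2,6}, {1,3,5}.

2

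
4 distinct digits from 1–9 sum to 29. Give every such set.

4 distinct digits from 1–9 sum between 10 and 30.
Only one set works: {5,7,8,9}.

{5,7,8,9}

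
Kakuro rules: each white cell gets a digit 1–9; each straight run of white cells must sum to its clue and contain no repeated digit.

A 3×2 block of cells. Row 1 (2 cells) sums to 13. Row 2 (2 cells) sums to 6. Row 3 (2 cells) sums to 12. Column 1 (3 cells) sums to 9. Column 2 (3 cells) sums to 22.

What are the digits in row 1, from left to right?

The 6 across and the 22 down share only 5, so (2,2) = 5.
(2,1) = 6 − 5 = 1 completes the 6 across.
Nothing is forced directly, so branch on (1,1), whose candidates are 5 or 6. If (1,1) = 6: then (1,2) would have to be in {7} for the 13 across but in {8,9} for the 22 down — contradiction. So (1,1) = 5.
(1,2) = 13 − 5 = 8 completes the 13 across.
(3,1) = 9 − 6 = 3 completes the 9 down.
(3,2) = 12 − 3 = 9 completes the 12 across.

5, 8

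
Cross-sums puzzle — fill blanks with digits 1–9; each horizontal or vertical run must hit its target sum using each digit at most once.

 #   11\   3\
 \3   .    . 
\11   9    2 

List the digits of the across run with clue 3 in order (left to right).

3 in 2 cells must be {1,2}.
R1C1 = 11 − 9 = 2 completes the 11 down.
R1C2 = 3 − 2 = 1 completes the 3 across.

2, 1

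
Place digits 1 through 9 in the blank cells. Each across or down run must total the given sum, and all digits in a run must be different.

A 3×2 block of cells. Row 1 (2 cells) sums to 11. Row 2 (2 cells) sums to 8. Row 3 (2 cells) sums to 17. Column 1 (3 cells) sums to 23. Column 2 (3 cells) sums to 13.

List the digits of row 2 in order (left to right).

17 in 2 cells must be {8,9}; 23 in 3 cells must be {6,8,9}.
The 8 across and the 23 down share only 6, so (2,1) = 6.
(2,2) = 8 − 6 = 2 completes the 8 across.
Given what's placed, (3,2) must be 8 to fit the 17 across and 13 down.
(1,2) = 13 − 10 = 3 completes the 13 down.
(3,1) = 17 − 8 = 9 completes the 17 across.
(1,1) = 11 − 3 = 8 completes the 11 across.

6, 2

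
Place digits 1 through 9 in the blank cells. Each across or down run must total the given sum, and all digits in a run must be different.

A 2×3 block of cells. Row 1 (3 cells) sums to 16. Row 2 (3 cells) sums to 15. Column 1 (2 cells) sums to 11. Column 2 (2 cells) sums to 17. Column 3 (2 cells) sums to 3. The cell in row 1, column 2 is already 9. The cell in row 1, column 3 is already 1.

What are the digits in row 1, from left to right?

17 in 2 cells must be {8,9}; 3 in 2 cells must be {1,2}.
(1,1) = 16 − 10 = 6 completes the 16 across.
(2,1) = 11 − 6 = 5 completes the 11 down.
(2,2) = 17 − 9 = 8 completes the 17 down.
(2,3) = 15 − 13 = 2 completes the 15 across.

6 9 1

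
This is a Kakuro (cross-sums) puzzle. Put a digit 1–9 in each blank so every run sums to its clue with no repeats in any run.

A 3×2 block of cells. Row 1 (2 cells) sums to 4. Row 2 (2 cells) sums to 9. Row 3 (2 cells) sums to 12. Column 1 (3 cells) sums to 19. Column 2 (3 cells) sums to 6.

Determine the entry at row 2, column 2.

2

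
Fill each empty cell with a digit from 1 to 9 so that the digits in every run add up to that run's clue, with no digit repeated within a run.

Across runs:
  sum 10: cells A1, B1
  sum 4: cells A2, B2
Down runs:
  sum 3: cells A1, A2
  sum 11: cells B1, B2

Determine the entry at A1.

2

4 in 2 cells must be {1,3}; 3 in 2 cells must be {1,2}.
The 4 across and the 3 down share only 1, so A2 = 1.
B2 = 4 − 1 = 3 completes the 4 across.
A1 = 3 − 1 = 2 completes the 3 down.
B1 = 10 − 2 = 8 completes the 10 across.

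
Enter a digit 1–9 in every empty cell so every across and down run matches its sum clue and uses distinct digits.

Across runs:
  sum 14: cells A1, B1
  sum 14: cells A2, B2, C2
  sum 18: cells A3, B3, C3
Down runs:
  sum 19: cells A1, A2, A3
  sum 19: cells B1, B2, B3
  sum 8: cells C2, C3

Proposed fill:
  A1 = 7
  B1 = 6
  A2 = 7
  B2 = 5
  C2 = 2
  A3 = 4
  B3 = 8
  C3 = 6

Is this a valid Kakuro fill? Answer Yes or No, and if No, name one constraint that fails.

No — the down run A1–A3 sums to 18, not 19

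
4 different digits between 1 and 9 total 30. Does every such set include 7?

The only way to make 30 from 4 distinct digits is {6,7,8,9}, which contains 7.

Yes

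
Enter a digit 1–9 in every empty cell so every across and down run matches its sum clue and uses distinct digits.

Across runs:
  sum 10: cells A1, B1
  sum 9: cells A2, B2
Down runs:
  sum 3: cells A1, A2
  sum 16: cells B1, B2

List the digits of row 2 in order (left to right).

2, 7

3 in 2 cells must be {1,2}; 16 in 2 cells must be {7,9}.
The 9 across and the 16 down share only 7, so B2 = 7.
B1 = 16 − 7 = 9 completes the 16 down.
A2 = 9 − 7 = 2 completes the 9 across.
A1 = 10 − 9 = 1 completes the 10 across.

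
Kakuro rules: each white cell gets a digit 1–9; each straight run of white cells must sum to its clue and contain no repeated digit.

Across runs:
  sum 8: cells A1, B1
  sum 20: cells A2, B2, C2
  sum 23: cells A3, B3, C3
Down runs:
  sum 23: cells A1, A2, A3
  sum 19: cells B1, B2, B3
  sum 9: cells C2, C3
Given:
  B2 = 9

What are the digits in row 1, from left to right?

23 in 3 cells must be {6,8,9}.
A1 = 6: only digit in both the 8-across and 23-down candidate sets.
B1 = 8 − 6 = 2 completes the 8 across.
Given what's placed, A2 must be 8 to fit the 20 across and 23 down.
C2 = 20 − 17 = 3 completes the 20 across.
A3 = 23 − 14 = 9 completes the 23 down.
B3 = 19 − 11 = 8 completes the 19 down.
C3 = 23 − 17 = 6 completes the 23 across.

6 2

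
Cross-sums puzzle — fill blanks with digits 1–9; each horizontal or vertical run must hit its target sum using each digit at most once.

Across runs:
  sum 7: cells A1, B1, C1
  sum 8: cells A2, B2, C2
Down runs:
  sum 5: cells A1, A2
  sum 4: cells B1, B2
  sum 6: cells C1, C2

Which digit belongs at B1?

7 in 3 cells must be {1,2,4}; 4 in 2 cells must be {1,3}.
The 7 across and the 4 down share only 1, so B1 = 1.
B2 = 4 − 1 = 3 completes the 4 down.
Nothing is forced directly, so branch on A2, whose candidates are 1 or 4. If A2 = 4: then A1 would have to be in {2,4} for the 7 across but in {1} for the 5 down — contradiction. So A2 = 1.
A1 = 5 − 1 = 4 completes the 5 down.
C1 = 7 − 5 = 2 completes the 7 across.
C2 = 8 − 4 = 4 completes the 8 across.

1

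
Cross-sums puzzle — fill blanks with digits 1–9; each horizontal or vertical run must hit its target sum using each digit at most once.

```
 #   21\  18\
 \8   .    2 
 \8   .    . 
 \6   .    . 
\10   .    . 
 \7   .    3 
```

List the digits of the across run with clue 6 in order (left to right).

1 5

R1C1 = 8 − 2 = 6 completes the 8 across.
R5C1 = 7 − 3 = 4 completes the 7 across.
Nothing is forced directly, so branch on R3C1, whose candidates are 1 or 2. If R3C1 = 2: that forces R2C1 = 1, R2C2 = 7, after which R3C2 would have to be in {4} for the 6 across but in {1,5} for the 18 down — contradiction. So R3C1 = 1.
R3C2 = 6 − 1 = 5 completes the 6 across.
No cell is forced outright now. R2C2 can only be 1 or 7 (the digits allowed by both its 8 across and its 18 down). If R2C2 = 7: then R2C1 would have to be in {1} for the 8 across but in {2,3,7,8} for the 21 down — contradiction. So R2C2 = 1.
R2C1 = 8 − 1 = 7 completes the 8 across.
R4C1 = 21 − 18 = 3 completes the 21 down.
R4C2 = 10 − 3 = 7 completes the 10 across.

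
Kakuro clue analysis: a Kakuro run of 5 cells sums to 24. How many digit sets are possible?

11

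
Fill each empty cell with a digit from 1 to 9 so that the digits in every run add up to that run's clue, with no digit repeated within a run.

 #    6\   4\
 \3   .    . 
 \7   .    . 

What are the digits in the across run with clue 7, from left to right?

3 in 2 cells must be {1,2}; 4 in 2 cells must be {1,3}.
The 3 across and the 4 down share only 1, so R1C2 = 1.
R2C2 = 4 − 1 = 3 completes the 4 down.
R1C1 = 3 − 1 = 2 completes the 3 across.
R2C1 = 7 − 3 = 4 completes the 7 across.

4 3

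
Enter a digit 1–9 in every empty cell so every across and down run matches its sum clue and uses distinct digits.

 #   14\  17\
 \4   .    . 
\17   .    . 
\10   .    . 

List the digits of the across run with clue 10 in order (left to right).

4, 6

4 in 2 cells must be {1,3}; 17 in 2 cells must be {8,9}.
Nothing is forced directly, so branch on R1C1, whose candidates are 1 or 3. If R1C1 = 3: that forces R1C2 = 1, R2C1 = 9, after which R2C2 would have to be in {8} for the 17 across but in {7,9} for the 17 down — contradiction. So R1C1 = 1.
R1C2 = 4 − 1 = 3 completes the 4 across.
Nothing is forced directly, so branch on R2C1, whose candidates are 8 or 9. If R2C1 = 8: that forces R2C2 = 9, after which R3C1 would have to be in {1,2,3,4,6,7,8,9} for the 10 across but in {5} for the 14 down — contradiction. So R2C1 = 9.
R2C2 = 17 − 9 = 8 completes the 17 across.
R3C1 = 14 − 10 = 4 completes the 14 down.
R3C2 = 10 − 4 = 6 completes the 10 across.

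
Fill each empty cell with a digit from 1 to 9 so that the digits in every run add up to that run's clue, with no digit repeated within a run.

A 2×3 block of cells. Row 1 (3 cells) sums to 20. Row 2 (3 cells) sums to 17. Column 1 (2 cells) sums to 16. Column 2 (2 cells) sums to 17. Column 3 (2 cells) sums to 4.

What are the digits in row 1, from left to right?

9 8 3

16 in 2 cells must be {7,9}; 17 in 2 cells must be {8,9}; 4 in 2 cells must be {1,3}.
The 20 across and the 4 down share only 3, so (1,3) = 3.
(2,3) = 4 − 3 = 1 completes the 4 down.
Given what's placed, (1,1) must be 9 to fit the 20 across and 16 down.
(1,2) = 20 − 12 = 8 completes the 20 across.
(2,1) = 16 − 9 = 7 completes the 16 down.
(2,2) = 17 − 8 = 9 completes the 17 across.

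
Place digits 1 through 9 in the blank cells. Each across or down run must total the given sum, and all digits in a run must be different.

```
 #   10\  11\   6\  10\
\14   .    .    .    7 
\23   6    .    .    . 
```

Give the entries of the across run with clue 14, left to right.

4 2 1 7

R1C1 = 10 − 6 = 4 completes the 10 down.
R1C2 = 2: the only remaining digit allowed by both the 14 across and the 11 down.
R1C3 = 14 − 13 = 1 completes the 14 across.
R2C2 = 11 − 2 = 9 completes the 11 down.
R2C3 = 6 − 1 = 5 completes the 6 down.
R2C4 = 23 − 20 = 3 completes the 23 across.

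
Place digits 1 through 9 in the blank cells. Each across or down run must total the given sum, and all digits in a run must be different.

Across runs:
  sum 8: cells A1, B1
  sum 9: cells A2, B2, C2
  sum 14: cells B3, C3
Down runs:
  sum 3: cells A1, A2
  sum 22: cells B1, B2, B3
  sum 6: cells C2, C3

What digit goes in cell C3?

5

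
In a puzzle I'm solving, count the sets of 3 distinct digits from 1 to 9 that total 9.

3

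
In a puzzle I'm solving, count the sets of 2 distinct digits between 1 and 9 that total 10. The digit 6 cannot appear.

3

2 distinct digits from 1–9 sum between 3 and 17.
Dropping sets that contain 6.
Enumerating: {1,9}, {2,8}, {3,7}.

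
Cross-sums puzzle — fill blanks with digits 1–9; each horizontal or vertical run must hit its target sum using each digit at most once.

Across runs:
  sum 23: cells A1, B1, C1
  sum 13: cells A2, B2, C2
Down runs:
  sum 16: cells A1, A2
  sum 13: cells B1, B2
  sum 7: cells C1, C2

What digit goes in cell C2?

1

23 in 3 cells must be {6,8,9}; 16 in 2 cells must be {7,9}.
The 23 across and the 16 down share only 9, so A1 = 9.
Given what's placed, C1 must be 6 to fit the 23 across and 7 down.
A2 = 16 − 9 = 7 completes the 16 down.
C2 = 7 − 6 = 1 completes the 7 down.
B1 = 23 − 15 = 8 completes the 23 across.
B2 = 13 − 8 = 5 completes the 13 across.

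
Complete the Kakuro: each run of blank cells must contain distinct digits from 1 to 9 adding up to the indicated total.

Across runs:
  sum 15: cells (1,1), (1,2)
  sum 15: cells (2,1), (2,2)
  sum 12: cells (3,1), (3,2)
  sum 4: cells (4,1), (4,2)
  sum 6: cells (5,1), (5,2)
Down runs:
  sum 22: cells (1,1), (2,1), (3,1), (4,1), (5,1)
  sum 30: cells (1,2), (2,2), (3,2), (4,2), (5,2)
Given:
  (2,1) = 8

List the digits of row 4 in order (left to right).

4 in 2 cells must be {1,3}.
(2,2) = 15 − 8 = 7 completes the 15 across.
Nothing is forced directly, so branch on (1,1), whose candidates are 6 or 7. If (1,1) = 7: that forces (1,2) = 8, (3,1) = 4, after which (3,2) would have to be in {8} for the 12 across but in {1,2,4,5,6,9} for the 30 down — contradiction. So (1,1) = 6.
(1,2) = 15 − 6 = 9 completes the 15 across.
Nothing is forced directly, so branch on (4,1), whose candidates are 1 or 3. If (4,1) = 1: that forces (4,2) = 3, (5,2) = 5, after which (3,2) would have to be in {3,4,5,7,8,9} for the 12 across but in {6} for the 30 down — contradiction. So (4,1) = 3.
(3,1) = 4: the only remaining digit allowed by both the 12 across and the 22 down.
(3,2) = 12 − 4 = 8 completes the 12 across.
(4,2) = 4 − 3 = 1 completes the 4 across.

3 1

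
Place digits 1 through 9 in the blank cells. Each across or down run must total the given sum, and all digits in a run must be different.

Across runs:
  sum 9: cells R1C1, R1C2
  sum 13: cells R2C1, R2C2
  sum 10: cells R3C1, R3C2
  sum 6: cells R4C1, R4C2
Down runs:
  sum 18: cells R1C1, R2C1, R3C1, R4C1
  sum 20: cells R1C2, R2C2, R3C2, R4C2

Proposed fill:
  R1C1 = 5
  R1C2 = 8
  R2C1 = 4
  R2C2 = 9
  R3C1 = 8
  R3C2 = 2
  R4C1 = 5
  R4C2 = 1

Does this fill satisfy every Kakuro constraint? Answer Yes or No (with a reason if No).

No — the down run R1C1–R4C1 sums to 22, not 18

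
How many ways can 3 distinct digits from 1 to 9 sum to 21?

3

3 distinct digits from 1–9 sum between 6 and 24.
Enumerating: {4,8,9}, {5,7,9}, {6,7,8}.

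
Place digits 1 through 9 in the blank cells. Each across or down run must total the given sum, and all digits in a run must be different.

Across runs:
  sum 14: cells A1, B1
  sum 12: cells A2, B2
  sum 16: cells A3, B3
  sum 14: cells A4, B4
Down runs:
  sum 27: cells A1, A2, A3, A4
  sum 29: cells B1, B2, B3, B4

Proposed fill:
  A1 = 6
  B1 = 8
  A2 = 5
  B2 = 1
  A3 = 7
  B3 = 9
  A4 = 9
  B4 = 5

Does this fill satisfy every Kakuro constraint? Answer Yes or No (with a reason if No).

No — the down run B1–B4 sums to 23, not 29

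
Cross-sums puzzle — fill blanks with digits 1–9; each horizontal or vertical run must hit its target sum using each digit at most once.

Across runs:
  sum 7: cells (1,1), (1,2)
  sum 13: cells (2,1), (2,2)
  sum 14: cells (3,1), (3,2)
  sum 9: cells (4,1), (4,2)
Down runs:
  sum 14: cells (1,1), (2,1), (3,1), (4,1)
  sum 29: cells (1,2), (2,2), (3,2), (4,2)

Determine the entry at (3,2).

9

29 in 4 cells must be {5,7,8,9}.
Only 5 fits (1,2) under both its across sum 7 and down sum 29.
(1,1) = 7 − 5 = 2 completes the 7 across.
Nothing is forced directly, so branch on (4,2), whose candidates are 7 or 8. If (4,2) = 7: then (4,1) would have to be in {2} for the 9 across but in {1,3,4,5,6,7,8} for the 14 down — contradiction. So (4,2) = 8.
(3,2) = 9: the only remaining digit allowed by both the 14 across and the 29 down.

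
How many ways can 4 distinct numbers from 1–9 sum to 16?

8

4 distinct digits from 1–9 sum between 10 and 30.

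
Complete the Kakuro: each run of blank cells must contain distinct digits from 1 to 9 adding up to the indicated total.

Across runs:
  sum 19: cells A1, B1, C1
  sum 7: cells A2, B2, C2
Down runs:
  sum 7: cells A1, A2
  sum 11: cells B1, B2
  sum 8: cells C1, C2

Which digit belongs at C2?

1

7 in 3 cells must be {1,2,4}.
Nothing is forced directly, so branch on B2, whose candidates are 2 or 4. If B2 = 4: that forces B1 = 7, C1 = 3, after which C2 would have to be in {1,2} for the 7 across but in {5} for the 8 down — contradiction. So B2 = 2.
B1 = 11 − 2 = 9 completes the 11 down.
Given what's placed, C2 must be 1 to fit the 7 across and 8 down.
C1 = 8 − 1 = 7 completes the 8 down.
A2 = 7 − 3 = 4 completes the 7 across.
A1 = 19 − 16 = 3 completes the 19 across.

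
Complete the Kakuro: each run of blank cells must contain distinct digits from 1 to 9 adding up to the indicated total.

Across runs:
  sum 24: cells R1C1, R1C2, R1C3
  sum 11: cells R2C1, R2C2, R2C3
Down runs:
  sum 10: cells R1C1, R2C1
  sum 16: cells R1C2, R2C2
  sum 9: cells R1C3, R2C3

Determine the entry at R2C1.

3

24 in 3 cells must be {7,8,9}; 16 in 2 cells must be {7,9}.
The 11 across and the 16 down share only 7, so R2C2 = 7.
R1C2 = 16 − 7 = 9 completes the 16 down.
Nothing is forced directly, so branch on R2C1, whose candidates are 1 or 3. If R2C1 = 1: then R1C1 would have to be in {7,8} for the 24 across but in {9} for the 10 down — contradiction. So R2C1 = 3.
R1C1 = 10 − 3 = 7 completes the 10 down.
R1C3 = 24 − 16 = 8 completes the 24 across.
R2C3 = 11 − 10 = 1 completes the 11 across.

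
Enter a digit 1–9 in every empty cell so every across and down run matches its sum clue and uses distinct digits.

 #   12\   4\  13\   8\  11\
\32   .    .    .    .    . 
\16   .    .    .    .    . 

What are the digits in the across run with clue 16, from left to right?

4 1 6 3 2

16 in 5 cells must be {1,2,3,4,6}; 4 in 2 cells must be {1,3}.
Only 3 fits R1C2 under both its across sum 32 and down sum 4.
R2C2 = 4 − 3 = 1 completes the 4 down.
Nothing is forced directly, so branch on R1C4, whose candidates are 5 or 7. If R1C4 = 7: then R2C4 would have to be in {2,3,4,6} for the 16 across but in {1} for the 8 down — contradiction. So R1C4 = 5.
R2C4 = 8 − 5 = 3 completes the 8 down.
R2C1 = 4: the only remaining digit allowed by both the 16 across and the 12 down.
Given what's placed, R2C3 must be 6 to fit the 16 across and 13 down.
R2C5 = 16 − 14 = 2 completes the 16 across.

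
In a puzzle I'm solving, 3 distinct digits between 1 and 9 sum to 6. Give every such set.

{1,2,3}

3 distinct digits from 1–9 sum between 6 and 24.
Only one set works: {1,2,3}.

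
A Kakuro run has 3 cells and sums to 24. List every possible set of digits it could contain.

3 distinct digits from 1–9 sum between 6 and 24.
Only one set works: {7,8,9}.

{7,8,9}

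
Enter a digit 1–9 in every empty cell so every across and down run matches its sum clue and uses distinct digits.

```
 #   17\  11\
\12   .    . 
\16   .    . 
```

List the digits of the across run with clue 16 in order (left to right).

9 7

16 in 2 cells must be {7,9}; 17 in 2 cells must be {8,9}.
The 16 across and the 17 down share only 9, so R2C1 = 9.
R2C2 = 16 − 9 = 7 completes the 16 across.
R1C1 = 17 − 9 = 8 completes the 17 down.
R1C2 = 12 − 8 = 4 completes the 12 across.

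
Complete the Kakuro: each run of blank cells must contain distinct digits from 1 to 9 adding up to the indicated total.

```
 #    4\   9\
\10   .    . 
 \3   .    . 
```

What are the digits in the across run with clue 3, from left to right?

3 in 2 cells must be {1,2}; 4 in 2 cells must be {1,3}.
The 3 across and the 4 down share only 1, so R2C1 = 1.
R2C2 = 3 − 1 = 2 completes the 3 across.
R1C1 = 4 − 1 = 3 completes the 4 down.
R1C2 = 10 − 3 = 7 completes the 10 across.

1 2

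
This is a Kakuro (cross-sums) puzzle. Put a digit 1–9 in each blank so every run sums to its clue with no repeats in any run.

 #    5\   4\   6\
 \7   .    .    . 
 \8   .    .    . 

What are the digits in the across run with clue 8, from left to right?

7 in 3 cells must be {1,2,4}; 4 in 2 cells must be {1,3}.
The 7 across and the 4 down share only 1, so R1C2 = 1.
R2C2 = 4 − 1 = 3 completes the 4 down.
Nothing is forced directly, so branch on R2C1, whose candidates are 1 or 4. If R2C1 = 4: then R1C1 would have to be in {2,4} for the 7 across but in {1} for the 5 down — contradiction. So R2C1 = 1.
R1C1 = 5 − 1 = 4 completes the 5 down.
R1C3 = 7 − 5 = 2 completes the 7 across.
R2C3 = 8 − 4 = 4 completes the 8 across.

1 3 4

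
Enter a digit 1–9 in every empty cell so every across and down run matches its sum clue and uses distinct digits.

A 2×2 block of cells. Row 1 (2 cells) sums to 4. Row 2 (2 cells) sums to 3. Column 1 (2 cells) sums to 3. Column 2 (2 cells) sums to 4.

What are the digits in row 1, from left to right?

1, 3

4 in 2 cells must be {1,3}; 3 in 2 cells must be {1,2}.
The 4 across and the 3 down share only 1, so (1,1) = 1.
(1,2) = 4 − 1 = 3 completes the 4 across.
(2,1) = 3 − 1 = 2 completes the 3 down.
(2,2) = 3 − 2 = 1 completes the 3 across.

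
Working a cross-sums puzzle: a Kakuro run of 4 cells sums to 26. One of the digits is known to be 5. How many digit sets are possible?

4 distinct digits from 1–9 sum between 10 and 30.
Keeping only sets containing 5.
Enumerating: {4,5,8,9}, {5,6,7,8}.

2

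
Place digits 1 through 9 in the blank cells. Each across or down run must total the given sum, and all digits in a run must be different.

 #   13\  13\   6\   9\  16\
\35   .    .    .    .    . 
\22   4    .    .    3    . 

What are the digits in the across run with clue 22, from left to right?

4, 5, 1, 3, 9

35 in 5 cells must be {5,6,7,8,9}; 16 in 2 cells must be {7,9}.
R1C1 = 13 − 4 = 9 completes the 13 down.
Given what's placed, R1C3 must be 5 to fit the 35 across and 6 down.
R1C4 = 9 − 3 = 6 completes the 9 down.
R1C5 = 7: the only remaining digit allowed by both the 35 across and the 16 down.
R2C3 = 6 − 5 = 1 completes the 6 down.
R2C5 = 16 − 7 = 9 completes the 16 down.
R1C2 = 35 − 27 = 8 completes the 35 across.
R2C2 = 22 − 17 = 5 completes the 22 across.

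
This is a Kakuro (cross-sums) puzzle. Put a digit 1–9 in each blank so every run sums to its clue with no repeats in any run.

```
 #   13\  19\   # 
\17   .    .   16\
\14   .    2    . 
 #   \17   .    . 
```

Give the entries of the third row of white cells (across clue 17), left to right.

8, 9

17 in 2 cells must be {8,9}; 16 in 2 cells must be {7,9}.
Only 9 fits R3C3 under both its across sum 17 and down sum 16.
R2C3 = 16 − 9 = 7 completes the 16 down.
R3C2 = 17 − 9 = 8 completes the 17 across.
R1C2 = 19 − 10 = 9 completes the 19 down.
R2C1 = 14 − 9 = 5 completes the 14 across.
R1C1 = 17 − 9 = 8 completes the 17 across.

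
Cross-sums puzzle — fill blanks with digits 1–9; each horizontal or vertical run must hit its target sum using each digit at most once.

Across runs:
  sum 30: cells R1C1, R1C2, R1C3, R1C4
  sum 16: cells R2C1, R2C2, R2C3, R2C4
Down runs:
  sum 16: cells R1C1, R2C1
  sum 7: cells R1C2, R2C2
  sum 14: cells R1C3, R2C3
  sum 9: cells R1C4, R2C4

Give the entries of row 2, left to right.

7 1 6 2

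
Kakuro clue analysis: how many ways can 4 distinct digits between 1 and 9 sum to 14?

5

4 distinct digits from 1–9 sum between 10 and 30.
Enumerating: {1,2,3,8}, {1,2,4,7}, {1,2,5,6}, {1,3,4,6}, {2,3,4,5}.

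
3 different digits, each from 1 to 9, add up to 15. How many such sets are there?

8

3 distinct digits from 1–9 sum between 6 and 24.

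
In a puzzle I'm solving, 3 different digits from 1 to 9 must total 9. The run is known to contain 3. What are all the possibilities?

3 distinct digits from 1–9 sum between 6 and 24.
Keeping only sets containing 3.

{1,3,5}; {2,3,4}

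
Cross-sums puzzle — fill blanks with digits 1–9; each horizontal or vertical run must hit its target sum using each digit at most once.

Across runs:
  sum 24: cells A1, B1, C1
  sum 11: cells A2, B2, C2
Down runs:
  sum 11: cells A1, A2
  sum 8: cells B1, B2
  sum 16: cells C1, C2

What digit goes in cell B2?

1

24 in 3 cells must be {7,8,9}; 16 in 2 cells must be {7,9}.
The 24 across and the 8 down share only 7, so B1 = 7.
Given what's placed, C1 must be 9 to fit the 24 across and 16 down.
B2 = 8 − 7 = 1 completes the 8 down.
C2 = 16 − 9 = 7 completes the 16 down.
A1 = 24 − 16 = 8 completes the 24 across.
A2 = 11 − 8 = 3 completes the 11 across.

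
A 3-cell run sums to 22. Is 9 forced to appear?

Yes

Every partition of 22 into 3 distinct digits includes 9: {5,8,9}, {6,7,9}.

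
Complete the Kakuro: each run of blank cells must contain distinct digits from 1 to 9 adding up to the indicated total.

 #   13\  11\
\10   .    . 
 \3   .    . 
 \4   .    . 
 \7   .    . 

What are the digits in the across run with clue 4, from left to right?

3 in 2 cells must be {1,2}; 4 in 2 cells must be {1,3}; 11 in 4 cells must be {1,2,3,5}.
Nothing is forced directly, so branch on R2C1, whose candidates are 1 or 2. If R2C1 = 2: that forces R2C2 = 1, R3C2 = 3, R1C2 = 2, R3C1 = 1, R4C2 = 5, after which R1C1 would have to be in {8} for the 10 across but in {3,4,6,7} for the 13 down — contradiction. So R2C1 = 1.
R2C2 = 3 − 1 = 2 completes the 3 across.
Given what's placed, R3C1 must be 3 to fit the 4 across and 13 down.
R3C2 = 4 − 3 = 1 completes the 4 across.

3 1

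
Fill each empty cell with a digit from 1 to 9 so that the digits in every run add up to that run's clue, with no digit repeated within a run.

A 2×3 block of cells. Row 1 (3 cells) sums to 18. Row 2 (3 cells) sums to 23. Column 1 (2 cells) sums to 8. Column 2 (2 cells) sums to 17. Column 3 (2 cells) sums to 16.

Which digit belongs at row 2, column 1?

6

23 in 3 cells must be {6,8,9}; 17 in 2 cells must be {8,9}; 16 in 2 cells must be {7,9}.
The 23 across and the 8 down share only 6, so (2,1) = 6.
Given what's placed, (2,3) must be 9 to fit the 23 across and 16 down.
(1,1) = 8 − 6 = 2 completes the 8 down.
(1,2) = 9: the only remaining digit allowed by both the 18 across and the 17 down.
(1,3) = 18 − 11 = 7 completes the 18 across.
(2,2) = 23 − 15 = 8 completes the 23 across.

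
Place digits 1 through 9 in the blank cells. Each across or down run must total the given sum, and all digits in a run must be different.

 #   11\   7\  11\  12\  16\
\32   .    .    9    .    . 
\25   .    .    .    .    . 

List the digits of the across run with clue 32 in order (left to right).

16 in 2 cells must be {7,9}.
Given what's placed, R1C5 must be 7 to fit the 32 across and 16 down.
R2C3 = 11 − 9 = 2 completes the 11 down.
R2C5 = 16 − 7 = 9 completes the 16 down.
No cell is forced outright now. R1C4 can only be 3 or 5 or 8 (the digits allowed by both its 32 across and its 12 down). If R1C4 = 3: that forces R1C2 = 5, after which R2C2 would have to be in {1,3,4,5,6,7,8} for the 25 across but in {2} for the 7 down — contradiction. If R1C4 = 8: that forces R2C4 = 4, R2C2 = 3, after which R1C2 would have to be in {2,3,5,6} for the 32 across but in {4} for the 7 down — contradiction. So R1C4 = 5.
Given what's placed, R1C2 must be 3 to fit the 32 across and 7 down.
R2C2 = 7 − 3 = 4 completes the 7 down.
R2C4 = 12 − 5 = 7 completes the 12 down.
R1C1 = 32 − 24 = 8 completes the 32 across.

8, 3, 9, 5, 7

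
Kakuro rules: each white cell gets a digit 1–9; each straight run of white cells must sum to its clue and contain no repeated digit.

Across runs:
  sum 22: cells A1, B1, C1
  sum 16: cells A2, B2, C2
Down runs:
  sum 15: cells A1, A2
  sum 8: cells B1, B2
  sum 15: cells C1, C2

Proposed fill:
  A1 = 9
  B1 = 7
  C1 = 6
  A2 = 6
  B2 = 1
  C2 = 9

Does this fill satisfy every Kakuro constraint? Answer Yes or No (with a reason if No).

Across: 9+7+6=22; 6+1+9=16. Down: 9+6=15; 7+1=8; 6+9=15. No digit repeats within any run.

Yes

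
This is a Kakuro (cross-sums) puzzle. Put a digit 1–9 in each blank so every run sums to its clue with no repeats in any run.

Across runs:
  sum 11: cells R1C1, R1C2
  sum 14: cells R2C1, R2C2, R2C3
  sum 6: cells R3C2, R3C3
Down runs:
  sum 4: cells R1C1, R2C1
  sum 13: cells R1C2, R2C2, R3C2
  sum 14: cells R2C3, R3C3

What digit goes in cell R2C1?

1

4 in 2 cells must be {1,3}.
The 11 across and the 4 down share only 3, so R1C1 = 3.
R1C2 = 11 − 3 = 8 completes the 11 across.
R2C1 = 4 − 3 = 1 completes the 4 down.
R2C2 = 4: the only remaining digit allowed by both the 14 across and the 13 down.
R2C3 = 14 − 5 = 9 completes the 14 across.
R3C2 = 13 − 12 = 1 completes the 13 down.
R3C3 = 6 − 1 = 5 completes the 6 across.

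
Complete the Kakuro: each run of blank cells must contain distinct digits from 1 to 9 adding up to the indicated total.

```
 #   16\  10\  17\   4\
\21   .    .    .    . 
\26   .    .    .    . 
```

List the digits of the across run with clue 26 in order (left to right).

16 in 2 cells must be {7,9}; 17 in 2 cells must be {8,9}; 4 in 2 cells must be {1,3}.
Only 3 fits R2C4 under both its across sum 26 and down sum 4.
R1C4 = 4 − 3 = 1 completes the 4 down.
Given what's placed, R2C1 must be 9 to fit the 26 across and 16 down.
R2C3 = 8: the only remaining digit allowed by both the 26 across and the 17 down.
R1C1 = 16 − 9 = 7 completes the 16 down.
R1C3 = 17 − 8 = 9 completes the 17 down.
R2C2 = 26 − 20 = 6 completes the 26 across.

9 6 8 3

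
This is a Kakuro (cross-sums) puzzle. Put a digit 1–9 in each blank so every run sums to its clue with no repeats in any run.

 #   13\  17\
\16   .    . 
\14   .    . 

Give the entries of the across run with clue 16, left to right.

16 in 2 cells must be {7,9}; 17 in 2 cells must be {8,9}.
The 16 across and the 17 down share only 9, so R1C2 = 9.
R2C2 = 17 − 9 = 8 completes the 17 down.
R1C1 = 16 − 9 = 7 completes the 16 across.
R2C1 = 14 − 8 = 6 completes the 14 across.

7, 9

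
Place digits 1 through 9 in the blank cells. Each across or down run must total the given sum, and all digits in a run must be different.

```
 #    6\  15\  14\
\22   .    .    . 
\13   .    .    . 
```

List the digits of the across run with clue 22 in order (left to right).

The 22 across and the 6 down share only 5, so R1C1 = 5.
R2C1 = 6 − 5 = 1 completes the 6 down.
Nothing is forced directly, so branch on R1C2, whose candidates are 8 or 9. If R1C2 = 9: that forces R1C3 = 8, after which R2C2 would have to be in {3,4,5,7,8,9} for the 13 across but in {6} for the 15 down — contradiction. So R1C2 = 8.
R1C3 = 22 − 13 = 9 completes the 22 across.
R2C2 = 15 − 8 = 7 completes the 15 down.
R2C3 = 13 − 8 = 5 completes the 13 across.

5 8 9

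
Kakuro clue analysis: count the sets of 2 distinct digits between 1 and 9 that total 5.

2

2 distinct digits from 1–9 sum between 3 and 17.
Enumerating: {1,4}, {2,3}.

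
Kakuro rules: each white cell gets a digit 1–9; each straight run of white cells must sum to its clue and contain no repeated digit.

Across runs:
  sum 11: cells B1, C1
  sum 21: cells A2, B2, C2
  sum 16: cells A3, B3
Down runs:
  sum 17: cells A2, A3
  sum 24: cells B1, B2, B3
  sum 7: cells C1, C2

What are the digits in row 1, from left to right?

16 in 2 cells must be {7,9}; 17 in 2 cells must be {8,9}; 24 in 3 cells must be {7,8,9}.
The 16 across and the 17 down share only 9, so A3 = 9.
B3 = 16 − 9 = 7 completes the 16 across.
A2 = 17 − 9 = 8 completes the 17 down.
B2 = 9: the only remaining digit allowed by both the 21 across and the 24 down.
C2 = 21 − 17 = 4 completes the 21 across.
B1 = 24 − 16 = 8 completes the 24 down.
C1 = 11 − 8 = 3 completes the 11 across.

8 3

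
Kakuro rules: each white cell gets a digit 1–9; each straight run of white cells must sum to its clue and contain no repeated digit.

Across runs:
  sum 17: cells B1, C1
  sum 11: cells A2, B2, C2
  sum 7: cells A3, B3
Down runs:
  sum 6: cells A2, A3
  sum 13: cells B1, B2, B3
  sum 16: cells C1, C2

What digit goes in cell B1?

8

17 in 2 cells must be {8,9}; 16 in 2 cells must be {7,9}.
The 17 across and the 16 down share only 9, so C1 = 9.
C2 = 16 − 9 = 7 completes the 16 down.
B1 = 17 − 9 = 8 completes the 17 across.
A2 = 1: the only remaining digit allowed by both the 11 across and the 6 down.
B2 = 11 − 8 = 3 completes the 11 across.
A3 = 6 − 1 = 5 completes the 6 down.
B3 = 7 − 5 = 2 completes the 7 across.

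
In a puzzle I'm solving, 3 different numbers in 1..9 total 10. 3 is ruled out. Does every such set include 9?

Counterexample: {1,2,7} sums to 10 under that restriction without using 9.

No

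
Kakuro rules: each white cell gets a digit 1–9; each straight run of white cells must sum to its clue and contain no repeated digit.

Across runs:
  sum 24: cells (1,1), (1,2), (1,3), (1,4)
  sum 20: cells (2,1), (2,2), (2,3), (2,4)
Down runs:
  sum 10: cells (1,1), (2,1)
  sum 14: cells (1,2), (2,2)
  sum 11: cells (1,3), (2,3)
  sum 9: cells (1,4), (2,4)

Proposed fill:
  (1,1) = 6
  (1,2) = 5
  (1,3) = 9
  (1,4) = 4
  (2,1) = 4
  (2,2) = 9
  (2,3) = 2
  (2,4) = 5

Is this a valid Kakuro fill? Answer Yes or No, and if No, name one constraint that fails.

Yes

Across: 6+5+9+4=24; 4+9+2+5=20. Down: 6+4=10; 5+9=14; 9+2=11; 4+5=9. No digit repeats within any run.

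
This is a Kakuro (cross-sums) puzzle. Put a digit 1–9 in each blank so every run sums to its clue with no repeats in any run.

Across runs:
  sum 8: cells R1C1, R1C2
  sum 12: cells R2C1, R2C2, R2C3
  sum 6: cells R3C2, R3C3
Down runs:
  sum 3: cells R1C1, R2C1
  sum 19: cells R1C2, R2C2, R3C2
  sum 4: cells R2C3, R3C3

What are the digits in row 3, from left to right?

3 in 2 cells must be {1,2}; 4 in 2 cells must be {1,3}.
The 6 across and the 4 down share only 1, so R3C3 = 1.
R2C3 = 4 − 1 = 3 completes the 4 down.
R3C2 = 6 − 1 = 5 completes the 6 across.
R1C2 = 6: the only remaining digit allowed by both the 8 across and the 19 down.
R2C2 = 19 − 11 = 8 completes the 19 down.
R1C1 = 8 − 6 = 2 completes the 8 across.
R2C1 = 12 − 11 = 1 completes the 12 across.

5 1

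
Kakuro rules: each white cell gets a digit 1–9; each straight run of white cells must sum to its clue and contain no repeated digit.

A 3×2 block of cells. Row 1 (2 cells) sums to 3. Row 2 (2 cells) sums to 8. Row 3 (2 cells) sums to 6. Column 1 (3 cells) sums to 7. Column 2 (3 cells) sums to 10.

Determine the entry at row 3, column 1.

4

3 in 2 cells must be {1,2}; 7 in 3 cells must be {1,2,4}.
Nothing is forced directly, so branch on (1,1), whose candidates are 1 or 2. If (1,1) = 1: that forces (1,2) = 2, (2,1) = 2, after which (2,2) would have to be in {6} for the 8 across but in {1,3,5,7} for the 10 down — contradiction. So (1,1) = 2.
(1,2) = 3 − 2 = 1 completes the 3 across.
Given what's placed, (2,1) must be 1 to fit the 8 across and 7 down.
(2,2) = 8 − 1 = 7 completes the 8 across.
(3,1) = 7 − 3 = 4 completes the 7 down.
(3,2) = 6 − 4 = 2 completes the 6 across.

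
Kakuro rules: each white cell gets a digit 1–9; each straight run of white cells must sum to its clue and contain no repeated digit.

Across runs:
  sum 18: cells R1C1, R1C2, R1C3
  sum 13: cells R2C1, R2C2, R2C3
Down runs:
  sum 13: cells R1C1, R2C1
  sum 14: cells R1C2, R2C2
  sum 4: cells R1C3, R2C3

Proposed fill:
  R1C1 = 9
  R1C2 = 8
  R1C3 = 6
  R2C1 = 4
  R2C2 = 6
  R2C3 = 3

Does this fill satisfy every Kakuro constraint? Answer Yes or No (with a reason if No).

No — the across run R1C1–R1C3 sums to 23, not 18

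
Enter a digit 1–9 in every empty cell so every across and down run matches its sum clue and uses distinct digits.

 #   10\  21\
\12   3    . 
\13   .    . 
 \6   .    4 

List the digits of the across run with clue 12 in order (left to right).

3 9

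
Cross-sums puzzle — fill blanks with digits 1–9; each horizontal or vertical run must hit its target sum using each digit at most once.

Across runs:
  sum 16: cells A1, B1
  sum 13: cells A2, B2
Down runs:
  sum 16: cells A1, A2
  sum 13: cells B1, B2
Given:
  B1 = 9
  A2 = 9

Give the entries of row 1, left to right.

7 9

16 in 2 cells must be {7,9}.
A1 = 16 − 9 = 7 completes the 16 across.
B2 = 13 − 9 = 4 completes the 13 across.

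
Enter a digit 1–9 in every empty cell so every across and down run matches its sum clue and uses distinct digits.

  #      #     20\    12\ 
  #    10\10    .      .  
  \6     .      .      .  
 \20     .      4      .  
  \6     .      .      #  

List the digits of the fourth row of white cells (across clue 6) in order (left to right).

1 5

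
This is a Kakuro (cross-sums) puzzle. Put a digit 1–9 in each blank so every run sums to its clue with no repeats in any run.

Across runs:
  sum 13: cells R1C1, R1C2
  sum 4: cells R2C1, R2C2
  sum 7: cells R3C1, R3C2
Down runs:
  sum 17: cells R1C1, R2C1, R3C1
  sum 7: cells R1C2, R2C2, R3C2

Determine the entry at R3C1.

4 in 2 cells must be {1,3}; 7 in 3 cells must be {1,2,4}.
The 13 across and the 7 down share only 4, so R1C2 = 4.
Given what's placed, R2C2 must be 1 to fit the 4 across and 7 down.
R3C2 = 7 − 5 = 2 completes the 7 down.
R1C1 = 13 − 4 = 9 completes the 13 across.
R2C1 = 4 − 1 = 3 completes the 4 across.
R3C1 = 7 − 2 = 5 completes the 7 across.

5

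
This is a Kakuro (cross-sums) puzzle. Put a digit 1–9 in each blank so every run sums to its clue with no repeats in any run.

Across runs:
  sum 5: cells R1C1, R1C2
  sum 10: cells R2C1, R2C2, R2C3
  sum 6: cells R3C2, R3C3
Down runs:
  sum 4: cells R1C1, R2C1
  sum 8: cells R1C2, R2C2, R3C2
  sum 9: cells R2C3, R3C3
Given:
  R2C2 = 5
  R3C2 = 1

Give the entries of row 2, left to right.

1, 5, 4

4 in 2 cells must be {1,3}.
R1C2 = 8 − 6 = 2 completes the 8 down.
R3C3 = 6 − 1 = 5 completes the 6 across.
R1C1 = 5 − 2 = 3 completes the 5 across.
R2C1 = 4 − 3 = 1 completes the 4 down.
R2C3 = 10 − 6 = 4 completes the 10 across.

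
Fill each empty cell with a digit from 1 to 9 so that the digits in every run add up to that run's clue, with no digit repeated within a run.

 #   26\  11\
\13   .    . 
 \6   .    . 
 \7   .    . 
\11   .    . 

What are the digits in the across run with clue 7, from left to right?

11 in 4 cells must be {1,2,3,5}.
Only 5 fits R1C2 under both its across sum 13 and down sum 11.
R1C1 = 13 − 5 = 8 completes the 13 across.
Nothing is forced directly, so branch on R4C2, whose candidates are 2 or 3. If R4C2 = 3: then R4C1 would have to be in {8} for the 11 across but in {2,3,4,5,6,7,9} for the 26 down — contradiction. So R4C2 = 2.
R2C2 = 1: the only remaining digit allowed by both the 6 across and the 11 down.
R3C2 = 11 − 8 = 3 completes the 11 down.
R4C1 = 11 − 2 = 9 completes the 11 across.
R2C1 = 6 − 1 = 5 completes the 6 across.
R3C1 = 7 − 3 = 4 completes the 7 across.

4, 3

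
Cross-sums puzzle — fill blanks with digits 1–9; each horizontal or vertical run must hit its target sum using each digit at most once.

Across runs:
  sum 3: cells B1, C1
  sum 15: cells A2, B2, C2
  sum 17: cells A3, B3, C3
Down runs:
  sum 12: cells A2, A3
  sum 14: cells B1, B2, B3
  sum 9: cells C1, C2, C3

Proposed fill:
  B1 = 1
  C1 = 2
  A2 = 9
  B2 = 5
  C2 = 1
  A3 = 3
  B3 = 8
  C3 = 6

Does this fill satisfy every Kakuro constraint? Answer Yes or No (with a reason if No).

Across: 1+2=3; 9+5+1=15; 3+8+6=17. Down: 9+3=12; 1+5+8=14; 2+1+6=9. No digit repeats within any run.

Yes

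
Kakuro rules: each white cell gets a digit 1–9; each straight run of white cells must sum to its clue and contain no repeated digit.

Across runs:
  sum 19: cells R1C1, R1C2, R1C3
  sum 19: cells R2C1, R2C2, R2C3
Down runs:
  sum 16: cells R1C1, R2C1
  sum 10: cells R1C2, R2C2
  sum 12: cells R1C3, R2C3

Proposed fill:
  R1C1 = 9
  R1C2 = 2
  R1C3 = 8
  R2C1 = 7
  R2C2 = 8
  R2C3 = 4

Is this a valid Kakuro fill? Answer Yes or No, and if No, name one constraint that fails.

Yes

Across: 9+2+8=19; 7+8+4=19. Down: 9+7=16; 2+8=10; 8+4=12. No digit repeats within any run.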